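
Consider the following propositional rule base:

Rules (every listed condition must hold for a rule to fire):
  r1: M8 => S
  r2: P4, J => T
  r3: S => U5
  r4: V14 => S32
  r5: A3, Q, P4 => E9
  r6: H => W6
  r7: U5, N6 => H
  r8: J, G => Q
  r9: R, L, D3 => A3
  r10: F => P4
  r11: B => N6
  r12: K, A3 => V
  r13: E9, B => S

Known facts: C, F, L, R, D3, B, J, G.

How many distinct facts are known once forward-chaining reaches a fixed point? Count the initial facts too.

18

Round 1 fires r8, r9, r10, r11, giving Q, A3, P4, N6.
Round 2 fires r2, r5, giving T, E9.
Round 3 fires r13, giving S.
Round 4 fires r3, giving U5.
Round 5 fires r7, giving H.
Round 6 fires r6, giving W6.
Closure: {A3, B, C, D3, E9, F, G, H, J, L, N6, P4, Q, R, S, T, U5, W6} — 18 facts.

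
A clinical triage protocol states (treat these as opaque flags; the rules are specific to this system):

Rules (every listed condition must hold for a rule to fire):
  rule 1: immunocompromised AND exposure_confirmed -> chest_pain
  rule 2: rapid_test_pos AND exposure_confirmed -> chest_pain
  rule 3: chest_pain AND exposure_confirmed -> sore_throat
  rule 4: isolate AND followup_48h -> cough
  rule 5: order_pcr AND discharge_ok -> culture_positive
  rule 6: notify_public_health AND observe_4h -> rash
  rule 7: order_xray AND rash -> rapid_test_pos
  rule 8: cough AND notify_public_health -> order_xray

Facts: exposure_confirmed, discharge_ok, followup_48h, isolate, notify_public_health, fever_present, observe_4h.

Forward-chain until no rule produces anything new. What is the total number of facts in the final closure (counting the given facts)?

13

Round 1: rule 4 [isolate AND followup_48h -> cough]; rule 6 [notify_public_health AND observe_4h -> rash]. Adds cough, rash.
Round 2: rule 8 [cough AND notify_public_health -> order_xray]. Adds order_xray.
Round 3: rule 7 [order_xray AND rash -> rapid_test_pos]. Adds rapid_test_pos.
Round 4: rule 2 [rapid_test_pos AND exposure_confirmed -> chest_pain]. Adds chest_pain.
Round 5: rule 3 [chest_pain AND exposure_confirmed -> sore_throat]. Adds sore_throat.
Closure: {chest_pain, cough, discharge_ok, exposure_confirmed, fever_present, followup_48h, isolate, notify_public_health, observe_4h, order_xray, rapid_test_pos, rash, sore_throat} — 13 facts.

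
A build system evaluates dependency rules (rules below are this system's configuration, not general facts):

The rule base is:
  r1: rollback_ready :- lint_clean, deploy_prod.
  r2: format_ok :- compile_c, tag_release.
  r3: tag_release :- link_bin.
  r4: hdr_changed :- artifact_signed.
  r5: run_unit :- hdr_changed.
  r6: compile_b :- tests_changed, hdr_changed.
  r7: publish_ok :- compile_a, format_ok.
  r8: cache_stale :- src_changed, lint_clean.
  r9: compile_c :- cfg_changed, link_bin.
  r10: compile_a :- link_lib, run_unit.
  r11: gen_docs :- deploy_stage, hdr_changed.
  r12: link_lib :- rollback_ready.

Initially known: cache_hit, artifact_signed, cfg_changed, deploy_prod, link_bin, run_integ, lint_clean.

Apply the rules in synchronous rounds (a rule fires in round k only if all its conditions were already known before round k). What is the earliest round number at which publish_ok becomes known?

Round 1: r1 [rollback_ready :- lint_clean, deploy_prod.]; r3 [tag_release :- link_bin.]; r4 [hdr_changed :- artifact_signed.]; r9 [compile_c :- cfg_changed, link_bin.]. Adds rollback_ready, tag_release, hdr_changed, compile_c.
Round 2: r2 [format_ok :- compile_c, tag_release.]; r5 [run_unit :- hdr_changed.]; r12 [link_lib :- rollback_ready.]. Adds format_ok, run_unit, link_lib.
Round 3: r10 [compile_a :- link_lib, run_unit.]. Adds compile_a.
Round 4: r7 [publish_ok :- compile_a, format_ok.]. Adds publish_ok.
publish_ok first appears in round 4.

4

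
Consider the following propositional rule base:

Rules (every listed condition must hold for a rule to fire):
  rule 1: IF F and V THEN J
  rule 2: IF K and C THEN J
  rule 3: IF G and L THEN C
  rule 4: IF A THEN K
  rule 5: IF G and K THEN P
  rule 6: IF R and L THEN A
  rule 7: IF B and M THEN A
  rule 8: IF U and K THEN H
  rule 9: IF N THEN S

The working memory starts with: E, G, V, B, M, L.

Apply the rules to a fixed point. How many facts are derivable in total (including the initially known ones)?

11

Round 1: rule 3 [IF G and L THEN C]; rule 7 [IF B and M THEN A]. New: C, A.
Round 2: rule 4 [IF A THEN K]. New: K.
Round 3: rule 2 [IF K and C THEN J]; rule 5 [IF G and K THEN P]. New: J, P.
Closure: {A, B, C, E, G, J, K, L, M, P, V} — 11 facts.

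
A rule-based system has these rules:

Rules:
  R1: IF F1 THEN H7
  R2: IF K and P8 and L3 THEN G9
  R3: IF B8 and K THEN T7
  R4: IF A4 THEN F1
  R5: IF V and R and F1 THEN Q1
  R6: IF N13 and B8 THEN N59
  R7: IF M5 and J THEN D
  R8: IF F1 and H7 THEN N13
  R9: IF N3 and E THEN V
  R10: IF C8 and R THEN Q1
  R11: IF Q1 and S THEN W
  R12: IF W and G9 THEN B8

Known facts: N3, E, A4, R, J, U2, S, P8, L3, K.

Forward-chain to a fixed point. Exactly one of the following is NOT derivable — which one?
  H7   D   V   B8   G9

Round 1: R2 [IF K and P8 and L3 THEN G9]; R4 [IF A4 THEN F1]; R9 [IF N3 and E THEN V]. New: G9, F1, V.
Round 2: R1 [IF F1 THEN H7]; R5 [IF V and R and F1 THEN Q1]. New: H7, Q1.
Round 3: R8 [IF F1 and H7 THEN N13]; R11 [IF Q1 and S THEN W]. New: N13, W.
Round 4: R12 [IF W and G9 THEN B8]. New: B8.
Round 5: R3 [IF B8 and K THEN T7]; R6 [IF N13 and B8 THEN N59]. New: T7, N59.
Derived: H7 (round 2), G9 (round 1), V (round 1), B8 (round 4). D never appears in any round.

D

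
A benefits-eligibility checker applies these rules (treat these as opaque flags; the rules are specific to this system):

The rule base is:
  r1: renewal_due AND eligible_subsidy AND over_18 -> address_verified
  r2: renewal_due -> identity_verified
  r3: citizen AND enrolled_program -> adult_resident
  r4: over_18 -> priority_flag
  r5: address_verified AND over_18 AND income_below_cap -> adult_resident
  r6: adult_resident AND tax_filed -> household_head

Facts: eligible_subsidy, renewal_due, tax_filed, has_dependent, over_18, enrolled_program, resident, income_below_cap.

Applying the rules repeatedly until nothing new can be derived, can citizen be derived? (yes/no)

Round 1: r1 [renewal_due AND eligible_subsidy AND over_18 -> address_verified]; r2 [renewal_due -> identity_verified]; r4 [over_18 -> priority_flag]. Adds address_verified, identity_verified, priority_flag.
Round 2: r5 [address_verified AND over_18 AND income_below_cap -> adult_resident]. Adds adult_resident.
Round 3: r6 [adult_resident AND tax_filed -> household_head]. Adds household_head.
Fixed point reached. No rule has citizen as a consequent, and it is not given.

no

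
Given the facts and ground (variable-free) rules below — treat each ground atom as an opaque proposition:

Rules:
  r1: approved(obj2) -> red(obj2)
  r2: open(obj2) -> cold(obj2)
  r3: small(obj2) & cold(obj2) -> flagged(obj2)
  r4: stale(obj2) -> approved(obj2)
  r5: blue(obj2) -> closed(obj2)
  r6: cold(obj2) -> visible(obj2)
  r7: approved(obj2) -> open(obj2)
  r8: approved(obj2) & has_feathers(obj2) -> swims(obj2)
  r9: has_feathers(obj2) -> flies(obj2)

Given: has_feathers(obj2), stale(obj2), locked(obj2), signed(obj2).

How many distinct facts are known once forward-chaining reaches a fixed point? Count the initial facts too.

11

Round 1: r4 [stale(obj2) -> approved(obj2)]; r9 [has_feathers(obj2) -> flies(obj2)]. New: approved(obj2), flies(obj2).
Round 2: r1 [approved(obj2) -> red(obj2)]; r7 [approved(obj2) -> open(obj2)]; r8 [approved(obj2) & has_feathers(obj2) -> swims(obj2)]. New: red(obj2), open(obj2), swims(obj2).
Round 3: r2 [open(obj2) -> cold(obj2)]. New: cold(obj2).
Round 4: r6 [cold(obj2) -> visible(obj2)]. New: visible(obj2).
Closure: {approved(obj2), cold(obj2), flies(obj2), has_feathers(obj2), locked(obj2), open(obj2), red(obj2), signed(obj2), stale(obj2), swims(obj2), visible(obj2)} — 11 facts.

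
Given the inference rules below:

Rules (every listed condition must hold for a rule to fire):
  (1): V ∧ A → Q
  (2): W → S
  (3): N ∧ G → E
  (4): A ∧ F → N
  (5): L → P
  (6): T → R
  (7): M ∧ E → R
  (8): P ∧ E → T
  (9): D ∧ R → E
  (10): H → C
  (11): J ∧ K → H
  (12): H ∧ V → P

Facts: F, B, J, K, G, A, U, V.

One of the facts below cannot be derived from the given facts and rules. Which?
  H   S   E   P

Round 1: (1) [V ∧ A → Q]; (4) [A ∧ F → N]; (11) [J ∧ K → H]. New: Q, N, H.
Round 2: (3) [N ∧ G → E]; (10) [H → C]; (12) [H ∧ V → P]. New: E, C, P.
Round 3: (8) [P ∧ E → T]. New: T.
Round 4: (6) [T → R]. New: R.
Derived: E (round 2), P (round 2), H (round 1). S never appears in any round.

S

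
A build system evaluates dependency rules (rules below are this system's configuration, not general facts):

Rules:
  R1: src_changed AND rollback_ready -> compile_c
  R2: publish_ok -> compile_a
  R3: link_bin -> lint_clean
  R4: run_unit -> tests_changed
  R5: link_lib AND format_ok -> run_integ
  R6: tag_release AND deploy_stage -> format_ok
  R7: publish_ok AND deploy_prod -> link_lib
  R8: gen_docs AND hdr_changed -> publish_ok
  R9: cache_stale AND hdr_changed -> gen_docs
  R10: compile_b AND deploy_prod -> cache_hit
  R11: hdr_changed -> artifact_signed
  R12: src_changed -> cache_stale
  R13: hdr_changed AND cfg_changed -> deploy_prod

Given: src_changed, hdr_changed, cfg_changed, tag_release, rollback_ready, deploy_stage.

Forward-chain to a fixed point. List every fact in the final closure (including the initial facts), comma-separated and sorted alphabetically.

artifact_signed, cache_stale, cfg_changed, compile_a, compile_c, deploy_prod, deploy_stage, format_ok, gen_docs, hdr_changed, link_lib, publish_ok, rollback_ready, run_integ, src_changed, tag_release

Round 1: R1 [src_changed AND rollback_ready -> compile_c]; R6 [tag_release AND deploy_stage -> format_ok]; R11 [hdr_changed -> artifact_signed]; R12 [src_changed -> cache_stale]; R13 [hdr_changed AND cfg_changed -> deploy_prod]. Adds compile_c, format_ok, artifact_signed, cache_stale, deploy_prod.
Round 2: R9 [cache_stale AND hdr_changed -> gen_docs]. Adds gen_docs.
Round 3: R8 [gen_docs AND hdr_changed -> publish_ok]. Adds publish_ok.
Round 4: R2 [publish_ok -> compile_a]; R7 [publish_ok AND deploy_prod -> link_lib]. Adds compile_a, link_lib.
Round 5: R5 [link_lib AND format_ok -> run_integ]. Adds run_integ.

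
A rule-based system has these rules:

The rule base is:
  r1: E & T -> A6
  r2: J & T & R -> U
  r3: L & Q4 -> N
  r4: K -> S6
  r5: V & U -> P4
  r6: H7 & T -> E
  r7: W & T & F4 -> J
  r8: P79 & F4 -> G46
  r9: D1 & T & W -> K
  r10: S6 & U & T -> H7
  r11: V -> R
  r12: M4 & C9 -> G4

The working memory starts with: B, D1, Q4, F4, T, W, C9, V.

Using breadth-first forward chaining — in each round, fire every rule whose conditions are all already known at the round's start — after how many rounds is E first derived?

4

[1] r7 [W & T & F4 -> J]; r9 [D1 & T & W -> K]; r11 [V -> R]. ⇒ new: J, K, R.
[2] r2 [J & T & R -> U]; r4 [K -> S6]. ⇒ new: U, S6.
[3] r5 [V & U -> P4]; r10 [S6 & U & T -> H7]. ⇒ new: P4, H7.
[4] r6 [H7 & T -> E]. ⇒ new: E.
E first appears in round 4.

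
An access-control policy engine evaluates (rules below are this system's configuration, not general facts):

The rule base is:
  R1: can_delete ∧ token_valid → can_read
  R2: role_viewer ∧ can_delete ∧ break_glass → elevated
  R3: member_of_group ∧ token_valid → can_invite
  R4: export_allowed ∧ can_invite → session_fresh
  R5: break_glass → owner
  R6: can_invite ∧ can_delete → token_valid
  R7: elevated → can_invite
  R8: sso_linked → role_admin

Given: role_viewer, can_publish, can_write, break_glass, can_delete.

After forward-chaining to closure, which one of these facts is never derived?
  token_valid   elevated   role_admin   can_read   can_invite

Round 1: R2 [role_viewer ∧ can_delete ∧ break_glass → elevated]; R5 [break_glass → owner]. Adds elevated, owner.
Round 2: R7 [elevated → can_invite]. Adds can_invite.
Round 3: R6 [can_invite ∧ can_delete → token_valid]. Adds token_valid.
Round 4: R1 [can_delete ∧ token_valid → can_read]. Adds can_read.
Derived: elevated (round 1), can_read (round 4), can_invite (round 2), token_valid (round 3). role_admin never appears in any round.

role_admin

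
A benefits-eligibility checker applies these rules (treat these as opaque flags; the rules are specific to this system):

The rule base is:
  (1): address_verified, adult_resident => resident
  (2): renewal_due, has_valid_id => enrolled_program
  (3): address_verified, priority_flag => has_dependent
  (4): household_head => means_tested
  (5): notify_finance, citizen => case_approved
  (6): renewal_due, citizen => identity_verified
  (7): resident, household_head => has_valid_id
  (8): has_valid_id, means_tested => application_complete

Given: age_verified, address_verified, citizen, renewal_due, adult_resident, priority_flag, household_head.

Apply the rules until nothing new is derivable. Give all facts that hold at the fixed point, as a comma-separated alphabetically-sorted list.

Round 1 fires (1), (3), (4), (6), giving resident, has_dependent, means_tested, identity_verified.
Round 2 fires (7), giving has_valid_id.
Round 3 fires (2), (8), giving enrolled_program, application_complete.

address_verified, adult_resident, age_verified, application_complete, citizen, enrolled_program, has_dependent, has_valid_id, household_head, identity_verified, means_tested, priority_flag, renewal_due, resident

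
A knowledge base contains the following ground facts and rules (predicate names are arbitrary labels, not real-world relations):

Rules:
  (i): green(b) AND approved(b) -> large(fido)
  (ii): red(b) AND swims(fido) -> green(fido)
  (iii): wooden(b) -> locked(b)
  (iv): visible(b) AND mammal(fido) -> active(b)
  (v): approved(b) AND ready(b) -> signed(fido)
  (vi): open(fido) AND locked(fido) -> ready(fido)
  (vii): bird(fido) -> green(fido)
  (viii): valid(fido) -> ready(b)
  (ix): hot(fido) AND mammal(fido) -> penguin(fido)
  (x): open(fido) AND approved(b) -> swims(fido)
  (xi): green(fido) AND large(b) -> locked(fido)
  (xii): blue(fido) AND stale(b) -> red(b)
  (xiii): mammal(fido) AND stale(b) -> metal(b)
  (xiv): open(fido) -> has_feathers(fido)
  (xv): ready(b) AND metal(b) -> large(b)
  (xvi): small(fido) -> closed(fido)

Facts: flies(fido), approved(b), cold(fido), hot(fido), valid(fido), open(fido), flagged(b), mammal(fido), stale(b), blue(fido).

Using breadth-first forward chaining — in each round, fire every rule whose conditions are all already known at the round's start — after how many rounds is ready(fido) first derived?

4

[1] (viii) [valid(fido) -> ready(b)]; (ix) [hot(fido) AND mammal(fido) -> penguin(fido)]; (x) [open(fido) AND approved(b) -> swims(fido)]; (xii) [blue(fido) AND stale(b) -> red(b)]; (xiii) [mammal(fido) AND stale(b) -> metal(b)]; (xiv) [open(fido) -> has_feathers(fido)]. ⇒ new: ready(b), penguin(fido), swims(fido), red(b), metal(b), has_feathers(fido).
[2] (ii) [red(b) AND swims(fido) -> green(fido)]; (v) [approved(b) AND ready(b) -> signed(fido)]; (xv) [ready(b) AND metal(b) -> large(b)]. ⇒ new: green(fido), signed(fido), large(b).
[3] (xi) [green(fido) AND large(b) -> locked(fido)]. ⇒ new: locked(fido).
[4] (vi) [open(fido) AND locked(fido) -> ready(fido)]. ⇒ new: ready(fido).
ready(fido) first appears in round 4.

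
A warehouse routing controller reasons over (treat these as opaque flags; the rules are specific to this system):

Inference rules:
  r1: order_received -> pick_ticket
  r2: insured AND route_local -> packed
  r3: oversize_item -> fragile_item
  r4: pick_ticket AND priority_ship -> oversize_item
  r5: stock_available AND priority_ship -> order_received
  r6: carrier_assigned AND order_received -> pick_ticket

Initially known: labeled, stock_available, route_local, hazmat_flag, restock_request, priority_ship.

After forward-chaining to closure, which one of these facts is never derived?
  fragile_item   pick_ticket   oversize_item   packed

packed

Round 1: r5 [stock_available AND priority_ship -> order_received]. New: order_received.
Round 2: r1 [order_received -> pick_ticket]. New: pick_ticket.
Round 3: r4 [pick_ticket AND priority_ship -> oversize_item]. New: oversize_item.
Round 4: r3 [oversize_item -> fragile_item]. New: fragile_item.
Derived: fragile_item (round 4), pick_ticket (round 2), oversize_item (round 3). packed never appears in any round.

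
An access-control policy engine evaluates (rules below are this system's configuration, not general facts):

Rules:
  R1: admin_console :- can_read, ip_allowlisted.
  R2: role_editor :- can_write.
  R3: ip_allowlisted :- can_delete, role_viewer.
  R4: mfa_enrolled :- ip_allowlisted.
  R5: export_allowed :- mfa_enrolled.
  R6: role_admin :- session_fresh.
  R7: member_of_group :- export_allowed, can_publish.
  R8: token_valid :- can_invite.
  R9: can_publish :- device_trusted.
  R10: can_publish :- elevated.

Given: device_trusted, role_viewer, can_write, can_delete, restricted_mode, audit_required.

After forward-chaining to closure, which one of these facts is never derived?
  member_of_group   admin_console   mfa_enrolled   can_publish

admin_console

Round 1 fires R2, R3, R9, giving role_editor, ip_allowlisted, can_publish.
Round 2 fires R4, giving mfa_enrolled.
Round 3 fires R5, giving export_allowed.
Round 4 fires R7, giving member_of_group.
Derived: member_of_group (round 4), mfa_enrolled (round 2), can_publish (round 1). admin_console never appears in any round.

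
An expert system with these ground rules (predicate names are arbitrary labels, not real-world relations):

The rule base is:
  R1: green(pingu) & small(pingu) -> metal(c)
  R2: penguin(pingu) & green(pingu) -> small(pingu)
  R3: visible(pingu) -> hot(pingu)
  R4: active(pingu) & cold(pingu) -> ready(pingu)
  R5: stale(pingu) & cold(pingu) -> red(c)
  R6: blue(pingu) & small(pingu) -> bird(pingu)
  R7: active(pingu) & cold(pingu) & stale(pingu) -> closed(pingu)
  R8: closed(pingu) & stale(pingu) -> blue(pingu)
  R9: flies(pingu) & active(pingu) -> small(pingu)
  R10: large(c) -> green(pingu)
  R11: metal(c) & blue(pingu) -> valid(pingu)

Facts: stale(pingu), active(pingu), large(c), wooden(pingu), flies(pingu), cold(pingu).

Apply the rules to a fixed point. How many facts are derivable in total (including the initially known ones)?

Round 1: R4 [active(pingu) & cold(pingu) -> ready(pingu)]; R5 [stale(pingu) & cold(pingu) -> red(c)]; R7 [active(pingu) & cold(pingu) & stale(pingu) -> closed(pingu)]; R9 [flies(pingu) & active(pingu) -> small(pingu)]; R10 [large(c) -> green(pingu)]. New: ready(pingu), red(c), closed(pingu), small(pingu), green(pingu).
Round 2: R1 [green(pingu) & small(pingu) -> metal(c)]; R8 [closed(pingu) & stale(pingu) -> blue(pingu)]. New: metal(c), blue(pingu).
Round 3: R6 [blue(pingu) & small(pingu) -> bird(pingu)]; R11 [metal(c) & blue(pingu) -> valid(pingu)]. New: bird(pingu), valid(pingu).
Closure: {active(pingu), bird(pingu), blue(pingu), closed(pingu), cold(pingu), flies(pingu), green(pingu), large(c), metal(c), ready(pingu), red(c), small(pingu), stale(pingu), valid(pingu), wooden(pingu)} — 15 facts.

15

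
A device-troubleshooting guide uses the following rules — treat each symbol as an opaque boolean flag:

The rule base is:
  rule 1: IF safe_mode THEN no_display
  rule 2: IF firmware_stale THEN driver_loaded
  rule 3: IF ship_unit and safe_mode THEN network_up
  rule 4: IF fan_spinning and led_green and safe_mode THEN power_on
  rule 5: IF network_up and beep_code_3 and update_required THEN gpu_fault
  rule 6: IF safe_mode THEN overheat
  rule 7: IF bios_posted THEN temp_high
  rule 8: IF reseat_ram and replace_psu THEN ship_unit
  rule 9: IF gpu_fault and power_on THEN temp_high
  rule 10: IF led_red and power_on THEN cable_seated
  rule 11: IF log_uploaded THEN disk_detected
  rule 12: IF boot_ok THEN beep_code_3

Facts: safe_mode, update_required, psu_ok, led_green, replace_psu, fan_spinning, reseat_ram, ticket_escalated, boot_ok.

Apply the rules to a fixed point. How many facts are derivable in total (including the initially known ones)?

Round 1 — rule 1, rule 4, rule 6, rule 8, rule 12, derive no_display, power_on, overheat, ship_unit, beep_code_3.
Round 2 — rule 3, derive network_up.
Round 3 — rule 5, derive gpu_fault.
Round 4 — rule 9, derive temp_high.
Closure: {beep_code_3, boot_ok, fan_spinning, gpu_fault, led_green, network_up, no_display, overheat, power_on, psu_ok, replace_psu, reseat_ram, safe_mode, ship_unit, temp_high, ticket_escalated, update_required} — 17 facts.

17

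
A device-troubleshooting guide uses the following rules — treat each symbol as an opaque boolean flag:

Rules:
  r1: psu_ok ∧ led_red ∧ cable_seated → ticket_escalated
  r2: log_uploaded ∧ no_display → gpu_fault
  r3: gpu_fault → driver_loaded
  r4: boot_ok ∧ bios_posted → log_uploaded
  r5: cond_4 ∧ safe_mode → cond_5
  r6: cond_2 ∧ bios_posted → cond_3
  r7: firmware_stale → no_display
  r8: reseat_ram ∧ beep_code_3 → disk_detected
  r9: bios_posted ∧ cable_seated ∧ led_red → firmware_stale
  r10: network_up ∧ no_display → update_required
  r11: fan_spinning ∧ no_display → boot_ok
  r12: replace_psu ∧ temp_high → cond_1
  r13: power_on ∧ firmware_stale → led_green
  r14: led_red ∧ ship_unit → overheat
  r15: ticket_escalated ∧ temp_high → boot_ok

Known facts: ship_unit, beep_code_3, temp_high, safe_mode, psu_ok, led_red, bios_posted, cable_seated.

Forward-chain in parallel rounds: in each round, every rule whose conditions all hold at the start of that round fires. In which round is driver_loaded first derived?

Round 1: r1 [psu_ok ∧ led_red ∧ cable_seated → ticket_escalated]; r9 [bios_posted ∧ cable_seated ∧ led_red → firmware_stale]; r14 [led_red ∧ ship_unit → overheat]. Adds ticket_escalated, firmware_stale, overheat.
Round 2: r7 [firmware_stale → no_display]; r15 [ticket_escalated ∧ temp_high → boot_ok]. Adds no_display, boot_ok.
Round 3: r4 [boot_ok ∧ bios_posted → log_uploaded]. Adds log_uploaded.
Round 4: r2 [log_uploaded ∧ no_display → gpu_fault]. Adds gpu_fault.
Round 5: r3 [gpu_fault → driver_loaded]. Adds driver_loaded.
driver_loaded first appears in round 5.

5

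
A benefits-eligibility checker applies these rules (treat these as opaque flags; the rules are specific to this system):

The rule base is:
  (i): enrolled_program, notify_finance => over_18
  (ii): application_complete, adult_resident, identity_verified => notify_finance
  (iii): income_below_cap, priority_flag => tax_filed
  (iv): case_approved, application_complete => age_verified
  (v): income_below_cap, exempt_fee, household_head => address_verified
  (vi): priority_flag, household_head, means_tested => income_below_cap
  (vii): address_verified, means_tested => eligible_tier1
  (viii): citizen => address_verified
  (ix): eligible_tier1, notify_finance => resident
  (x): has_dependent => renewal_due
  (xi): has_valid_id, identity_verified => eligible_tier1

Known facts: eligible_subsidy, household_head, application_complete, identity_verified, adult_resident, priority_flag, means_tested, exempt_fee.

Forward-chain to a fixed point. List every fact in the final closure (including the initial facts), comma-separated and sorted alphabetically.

address_verified, adult_resident, application_complete, eligible_subsidy, eligible_tier1, exempt_fee, household_head, identity_verified, income_below_cap, means_tested, notify_finance, priority_flag, resident, tax_filed

Round 1: (ii) [application_complete, adult_resident, identity_verified => notify_finance]; (vi) [priority_flag, household_head, means_tested => income_below_cap]. New: notify_finance, income_below_cap.
Round 2: (iii) [income_below_cap, priority_flag => tax_filed]; (v) [income_below_cap, exempt_fee, household_head => address_verified]. New: tax_filed, address_verified.
Round 3: (vii) [address_verified, means_tested => eligible_tier1]. New: eligible_tier1.
Round 4: (ix) [eligible_tier1, notify_finance => resident]. New: resident.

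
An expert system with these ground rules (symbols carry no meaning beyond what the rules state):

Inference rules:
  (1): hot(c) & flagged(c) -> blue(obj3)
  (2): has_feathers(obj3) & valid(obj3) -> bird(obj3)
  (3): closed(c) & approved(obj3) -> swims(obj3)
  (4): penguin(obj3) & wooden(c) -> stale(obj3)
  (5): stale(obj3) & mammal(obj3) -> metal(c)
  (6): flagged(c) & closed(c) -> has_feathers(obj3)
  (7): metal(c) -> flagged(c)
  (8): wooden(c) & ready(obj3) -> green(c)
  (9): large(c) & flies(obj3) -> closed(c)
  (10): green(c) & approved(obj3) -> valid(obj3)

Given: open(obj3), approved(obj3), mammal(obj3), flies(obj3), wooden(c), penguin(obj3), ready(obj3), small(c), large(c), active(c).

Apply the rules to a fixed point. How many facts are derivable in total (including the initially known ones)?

19

Round 1: (4) [penguin(obj3) & wooden(c) -> stale(obj3)]; (8) [wooden(c) & ready(obj3) -> green(c)]; (9) [large(c) & flies(obj3) -> closed(c)]. Adds stale(obj3), green(c), closed(c).
Round 2: (3) [closed(c) & approved(obj3) -> swims(obj3)]; (5) [stale(obj3) & mammal(obj3) -> metal(c)]; (10) [green(c) & approved(obj3) -> valid(obj3)]. Adds swims(obj3), metal(c), valid(obj3).
Round 3: (7) [metal(c) -> flagged(c)]. Adds flagged(c).
Round 4: (6) [flagged(c) & closed(c) -> has_feathers(obj3)]. Adds has_feathers(obj3).
Round 5: (2) [has_feathers(obj3) & valid(obj3) -> bird(obj3)]. Adds bird(obj3).
Closure: {active(c), approved(obj3), bird(obj3), closed(c), flagged(c), flies(obj3), green(c), has_feathers(obj3), large(c), mammal(obj3), metal(c), open(obj3), penguin(obj3), ready(obj3), small(c), stale(obj3), swims(obj3), valid(obj3), wooden(c)} — 19 facts.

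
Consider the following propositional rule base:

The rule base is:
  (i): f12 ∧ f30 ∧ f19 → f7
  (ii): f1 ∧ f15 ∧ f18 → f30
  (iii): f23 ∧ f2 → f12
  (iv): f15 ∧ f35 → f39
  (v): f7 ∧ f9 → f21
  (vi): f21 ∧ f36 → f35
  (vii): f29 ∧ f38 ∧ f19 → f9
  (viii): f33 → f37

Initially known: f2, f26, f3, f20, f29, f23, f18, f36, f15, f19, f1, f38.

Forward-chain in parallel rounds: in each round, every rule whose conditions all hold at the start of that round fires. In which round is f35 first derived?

4

Round 1: (ii) [f1 ∧ f15 ∧ f18 → f30]; (iii) [f23 ∧ f2 → f12]; (vii) [f29 ∧ f38 ∧ f19 → f9]. New: f30, f12, f9.
Round 2: (i) [f12 ∧ f30 ∧ f19 → f7]. New: f7.
Round 3: (v) [f7 ∧ f9 → f21]. New: f21.
Round 4: (vi) [f21 ∧ f36 → f35]. New: f35.
f35 first appears in round 4.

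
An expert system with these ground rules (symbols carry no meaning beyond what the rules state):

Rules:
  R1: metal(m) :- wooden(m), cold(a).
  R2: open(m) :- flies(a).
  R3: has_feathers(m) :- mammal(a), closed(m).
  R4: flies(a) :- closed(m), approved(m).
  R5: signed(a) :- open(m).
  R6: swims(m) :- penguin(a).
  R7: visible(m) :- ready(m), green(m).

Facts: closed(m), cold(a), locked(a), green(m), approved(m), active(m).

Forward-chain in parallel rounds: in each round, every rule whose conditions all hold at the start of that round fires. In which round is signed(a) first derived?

[1] R4 [flies(a) :- closed(m), approved(m).]. ⇒ new: flies(a).
[2] R2 [open(m) :- flies(a).]. ⇒ new: open(m).
[3] R5 [signed(a) :- open(m).]. ⇒ new: signed(a).
signed(a) first appears in round 3.

3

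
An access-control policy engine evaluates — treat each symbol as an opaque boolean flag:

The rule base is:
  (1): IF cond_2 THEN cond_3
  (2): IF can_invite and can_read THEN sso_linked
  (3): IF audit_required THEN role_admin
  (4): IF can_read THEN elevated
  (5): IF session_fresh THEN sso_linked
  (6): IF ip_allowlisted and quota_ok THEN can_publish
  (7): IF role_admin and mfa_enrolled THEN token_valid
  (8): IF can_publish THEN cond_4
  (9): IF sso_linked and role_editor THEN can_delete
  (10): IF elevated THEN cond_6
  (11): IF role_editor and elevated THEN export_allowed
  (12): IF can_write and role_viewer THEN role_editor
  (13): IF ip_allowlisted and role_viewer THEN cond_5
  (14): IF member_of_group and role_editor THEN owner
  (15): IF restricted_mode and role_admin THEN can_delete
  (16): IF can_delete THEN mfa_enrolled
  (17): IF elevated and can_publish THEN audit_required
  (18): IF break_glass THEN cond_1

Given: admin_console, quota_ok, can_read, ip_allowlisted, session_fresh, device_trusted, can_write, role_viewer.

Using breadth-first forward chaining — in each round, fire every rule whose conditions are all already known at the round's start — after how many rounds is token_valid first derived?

Round 1: (4) [IF can_read THEN elevated]; (5) [IF session_fresh THEN sso_linked]; (6) [IF ip_allowlisted and quota_ok THEN can_publish]; (12) [IF can_write and role_viewer THEN role_editor]; (13) [IF ip_allowlisted and role_viewer THEN cond_5]. New: elevated, sso_linked, can_publish, role_editor, cond_5.
Round 2: (8) [IF can_publish THEN cond_4]; (9) [IF sso_linked and role_editor THEN can_delete]; (10) [IF elevated THEN cond_6]; (11) [IF role_editor and elevated THEN export_allowed]; (17) [IF elevated and can_publish THEN audit_required]. New: cond_4, can_delete, cond_6, export_allowed, audit_required.
Round 3: (3) [IF audit_required THEN role_admin]; (16) [IF can_delete THEN mfa_enrolled]. New: role_admin, mfa_enrolled.
Round 4: (7) [IF role_admin and mfa_enrolled THEN token_valid]. New: token_valid.
token_valid first appears in round 4.

4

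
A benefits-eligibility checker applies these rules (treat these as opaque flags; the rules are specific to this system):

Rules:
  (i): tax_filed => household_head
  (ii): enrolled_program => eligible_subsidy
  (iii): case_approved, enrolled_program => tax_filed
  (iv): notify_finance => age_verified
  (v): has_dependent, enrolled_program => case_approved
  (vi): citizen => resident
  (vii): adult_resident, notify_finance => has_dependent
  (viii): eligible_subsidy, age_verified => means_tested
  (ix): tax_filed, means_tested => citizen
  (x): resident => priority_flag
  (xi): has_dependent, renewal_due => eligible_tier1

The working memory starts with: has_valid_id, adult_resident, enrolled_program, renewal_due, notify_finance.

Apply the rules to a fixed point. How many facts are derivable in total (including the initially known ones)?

16

Round 1 fires (ii), (iv), (vii), giving eligible_subsidy, age_verified, has_dependent.
Round 2 fires (v), (viii), (xi), giving case_approved, means_tested, eligible_tier1.
Round 3 fires (iii), giving tax_filed.
Round 4 fires (i), (ix), giving household_head, citizen.
Round 5 fires (vi), giving resident.
Round 6 fires (x), giving priority_flag.
Closure: {adult_resident, age_verified, case_approved, citizen, eligible_subsidy, eligible_tier1, enrolled_program, has_dependent, has_valid_id, household_head, means_tested, notify_finance, priority_flag, renewal_due, resident, tax_filed} — 16 facts.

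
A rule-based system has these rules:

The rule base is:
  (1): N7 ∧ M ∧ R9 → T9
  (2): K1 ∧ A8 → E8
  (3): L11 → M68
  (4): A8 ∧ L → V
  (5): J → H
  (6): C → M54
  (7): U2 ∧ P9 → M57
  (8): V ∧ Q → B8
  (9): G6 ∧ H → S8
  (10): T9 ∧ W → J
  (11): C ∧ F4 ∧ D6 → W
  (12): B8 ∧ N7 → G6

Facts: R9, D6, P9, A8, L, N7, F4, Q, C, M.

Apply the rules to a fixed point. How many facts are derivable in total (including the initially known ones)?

19

[1] (1) [N7 ∧ M ∧ R9 → T9]; (4) [A8 ∧ L → V]; (6) [C → M54]; (11) [C ∧ F4 ∧ D6 → W]. ⇒ new: T9, V, M54, W.
[2] (8) [V ∧ Q → B8]; (10) [T9 ∧ W → J]. ⇒ new: B8, J.
[3] (5) [J → H]; (12) [B8 ∧ N7 → G6]. ⇒ new: H, G6.
[4] (9) [G6 ∧ H → S8]. ⇒ new: S8.
Closure: {A8, B8, C, D6, F4, G6, H, J, L, M, M54, N7, P9, Q, R9, S8, T9, V, W} — 19 facts.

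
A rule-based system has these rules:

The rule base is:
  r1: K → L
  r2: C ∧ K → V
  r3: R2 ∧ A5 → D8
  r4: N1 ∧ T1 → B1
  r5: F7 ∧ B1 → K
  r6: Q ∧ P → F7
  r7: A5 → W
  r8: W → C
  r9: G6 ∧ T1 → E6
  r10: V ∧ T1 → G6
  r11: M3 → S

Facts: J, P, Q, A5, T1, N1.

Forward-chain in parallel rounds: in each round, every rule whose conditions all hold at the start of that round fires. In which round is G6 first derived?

4

[1] r4 [N1 ∧ T1 → B1]; r6 [Q ∧ P → F7]; r7 [A5 → W]. ⇒ new: B1, F7, W.
[2] r5 [F7 ∧ B1 → K]; r8 [W → C]. ⇒ new: K, C.
[3] r1 [K → L]; r2 [C ∧ K → V]. ⇒ new: L, V.
[4] r10 [V ∧ T1 → G6]. ⇒ new: G6.
G6 first appears in round 4.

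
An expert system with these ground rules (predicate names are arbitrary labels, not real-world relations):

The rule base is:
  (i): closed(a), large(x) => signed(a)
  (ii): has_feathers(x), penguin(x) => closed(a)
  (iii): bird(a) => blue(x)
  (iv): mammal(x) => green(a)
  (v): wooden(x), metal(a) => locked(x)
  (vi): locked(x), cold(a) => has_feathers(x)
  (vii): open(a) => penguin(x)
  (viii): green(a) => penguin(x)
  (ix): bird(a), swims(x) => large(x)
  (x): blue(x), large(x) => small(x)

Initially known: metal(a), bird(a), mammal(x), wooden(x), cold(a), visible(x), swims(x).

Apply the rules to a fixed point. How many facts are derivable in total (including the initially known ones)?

[1] (iii) [bird(a) => blue(x)]; (iv) [mammal(x) => green(a)]; (v) [wooden(x), metal(a) => locked(x)]; (ix) [bird(a), swims(x) => large(x)]. ⇒ new: blue(x), green(a), locked(x), large(x).
[2] (vi) [locked(x), cold(a) => has_feathers(x)]; (viii) [green(a) => penguin(x)]; (x) [blue(x), large(x) => small(x)]. ⇒ new: has_feathers(x), penguin(x), small(x).
[3] (ii) [has_feathers(x), penguin(x) => closed(a)]. ⇒ new: closed(a).
[4] (i) [closed(a), large(x) => signed(a)]. ⇒ new: signed(a).
Closure: {bird(a), blue(x), closed(a), cold(a), green(a), has_feathers(x), large(x), locked(x), mammal(x), metal(a), penguin(x), signed(a), small(x), swims(x), visible(x), wooden(x)} — 16 facts.

16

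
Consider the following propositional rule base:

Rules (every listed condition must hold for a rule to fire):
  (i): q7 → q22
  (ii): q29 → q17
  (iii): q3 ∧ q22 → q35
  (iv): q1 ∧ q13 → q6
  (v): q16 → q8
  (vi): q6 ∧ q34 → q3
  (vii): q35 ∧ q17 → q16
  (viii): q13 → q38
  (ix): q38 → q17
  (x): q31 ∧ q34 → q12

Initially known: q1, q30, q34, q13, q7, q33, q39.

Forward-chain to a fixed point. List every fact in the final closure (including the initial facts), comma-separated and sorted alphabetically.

q1, q13, q16, q17, q22, q3, q30, q33, q34, q35, q38, q39, q6, q7, q8

Round 1: (i) [q7 → q22]; (iv) [q1 ∧ q13 → q6]; (viii) [q13 → q38]. New: q22, q6, q38.
Round 2: (vi) [q6 ∧ q34 → q3]; (ix) [q38 → q17]. New: q3, q17.
Round 3: (iii) [q3 ∧ q22 → q35]. New: q35.
Round 4: (vii) [q35 ∧ q17 → q16]. New: q16.
Round 5: (v) [q16 → q8]. New: q8.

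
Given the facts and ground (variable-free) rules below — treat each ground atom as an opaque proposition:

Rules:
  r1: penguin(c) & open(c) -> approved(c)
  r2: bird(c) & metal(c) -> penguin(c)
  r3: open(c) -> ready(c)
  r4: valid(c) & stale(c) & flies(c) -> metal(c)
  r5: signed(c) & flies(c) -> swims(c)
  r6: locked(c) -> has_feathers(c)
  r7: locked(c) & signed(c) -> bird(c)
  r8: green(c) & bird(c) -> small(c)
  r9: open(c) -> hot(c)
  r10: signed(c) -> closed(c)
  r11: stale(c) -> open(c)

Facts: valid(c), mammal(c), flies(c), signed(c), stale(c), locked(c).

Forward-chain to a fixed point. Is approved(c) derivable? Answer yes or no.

Round 1: r4 [valid(c) & stale(c) & flies(c) -> metal(c)]; r5 [signed(c) & flies(c) -> swims(c)]; r6 [locked(c) -> has_feathers(c)]; r7 [locked(c) & signed(c) -> bird(c)]; r10 [signed(c) -> closed(c)]; r11 [stale(c) -> open(c)]. Adds metal(c), swims(c), has_feathers(c), bird(c), closed(c), open(c).
Round 2: r2 [bird(c) & metal(c) -> penguin(c)]; r3 [open(c) -> ready(c)]; r9 [open(c) -> hot(c)]. Adds penguin(c), ready(c), hot(c).
Round 3: r1 [penguin(c) & open(c) -> approved(c)]. Adds approved(c).
approved(c) appears in round 3, so it is derivable.

yes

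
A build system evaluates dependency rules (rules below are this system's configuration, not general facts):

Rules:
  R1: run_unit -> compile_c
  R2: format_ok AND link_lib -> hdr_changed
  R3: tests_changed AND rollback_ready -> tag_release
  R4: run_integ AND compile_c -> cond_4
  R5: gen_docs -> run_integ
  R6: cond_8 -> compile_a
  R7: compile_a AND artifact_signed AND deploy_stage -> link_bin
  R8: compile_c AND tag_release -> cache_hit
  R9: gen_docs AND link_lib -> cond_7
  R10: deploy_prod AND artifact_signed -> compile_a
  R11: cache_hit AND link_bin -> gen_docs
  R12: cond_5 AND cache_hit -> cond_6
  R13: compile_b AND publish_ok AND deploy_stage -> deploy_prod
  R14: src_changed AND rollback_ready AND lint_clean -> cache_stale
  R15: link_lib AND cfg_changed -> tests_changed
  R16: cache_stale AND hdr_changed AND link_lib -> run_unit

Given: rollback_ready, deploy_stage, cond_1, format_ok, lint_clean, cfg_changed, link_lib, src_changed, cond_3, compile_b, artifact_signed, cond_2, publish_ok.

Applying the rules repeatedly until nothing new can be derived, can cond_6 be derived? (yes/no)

no

Round 1: R2 [format_ok AND link_lib -> hdr_changed]; R13 [compile_b AND publish_ok AND deploy_stage -> deploy_prod]; R14 [src_changed AND rollback_ready AND lint_clean -> cache_stale]; R15 [link_lib AND cfg_changed -> tests_changed]. Adds hdr_changed, deploy_prod, cache_stale, tests_changed.
Round 2: R3 [tests_changed AND rollback_ready -> tag_release]; R10 [deploy_prod AND artifact_signed -> compile_a]; R16 [cache_stale AND hdr_changed AND link_lib -> run_unit]. Adds tag_release, compile_a, run_unit.
Round 3: R1 [run_unit -> compile_c]; R7 [compile_a AND artifact_signed AND deploy_stage -> link_bin]. Adds compile_c, link_bin.
Round 4: R8 [compile_c AND tag_release -> cache_hit]. Adds cache_hit.
Round 5: R11 [cache_hit AND link_bin -> gen_docs]. Adds gen_docs.
Round 6: R5 [gen_docs -> run_integ]; R9 [gen_docs AND link_lib -> cond_7]. Adds run_integ, cond_7.
Round 7: R4 [run_integ AND compile_c -> cond_4]. Adds cond_4.
Fixed point reached. cond_6 is concluded only by R12; R12 needs cond_5 (never derived).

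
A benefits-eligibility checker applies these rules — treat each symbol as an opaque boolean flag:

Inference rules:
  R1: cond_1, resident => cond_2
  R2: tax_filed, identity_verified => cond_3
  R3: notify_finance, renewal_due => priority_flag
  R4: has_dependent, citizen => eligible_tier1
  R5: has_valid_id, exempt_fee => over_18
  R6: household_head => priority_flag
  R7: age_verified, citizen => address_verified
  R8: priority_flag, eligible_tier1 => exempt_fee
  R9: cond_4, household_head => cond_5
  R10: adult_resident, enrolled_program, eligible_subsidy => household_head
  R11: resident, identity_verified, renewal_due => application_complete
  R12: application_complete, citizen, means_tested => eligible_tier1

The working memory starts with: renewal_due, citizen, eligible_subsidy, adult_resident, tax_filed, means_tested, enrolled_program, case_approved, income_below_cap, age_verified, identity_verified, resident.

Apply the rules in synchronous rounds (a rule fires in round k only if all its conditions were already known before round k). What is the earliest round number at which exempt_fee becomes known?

Round 1 fires R2, R7, R10, R11, giving cond_3, address_verified, household_head, application_complete.
Round 2 fires R6, R12, giving priority_flag, eligible_tier1.
Round 3 fires R8, giving exempt_fee.
exempt_fee first appears in round 3.

3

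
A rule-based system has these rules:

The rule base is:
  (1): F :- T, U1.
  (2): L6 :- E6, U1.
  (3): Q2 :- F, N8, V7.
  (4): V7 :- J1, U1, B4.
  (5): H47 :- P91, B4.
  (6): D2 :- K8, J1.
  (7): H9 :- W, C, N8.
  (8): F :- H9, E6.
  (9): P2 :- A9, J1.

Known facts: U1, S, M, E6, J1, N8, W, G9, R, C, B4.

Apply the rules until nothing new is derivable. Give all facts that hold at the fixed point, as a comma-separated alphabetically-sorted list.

B4, C, E6, F, G9, H9, J1, L6, M, N8, Q2, R, S, U1, V7, W

[1] (2) [L6 :- E6, U1.]; (4) [V7 :- J1, U1, B4.]; (7) [H9 :- W, C, N8.]. ⇒ new: L6, V7, H9.
[2] (8) [F :- H9, E6.]. ⇒ new: F.
[3] (3) [Q2 :- F, N8, V7.]. ⇒ new: Q2.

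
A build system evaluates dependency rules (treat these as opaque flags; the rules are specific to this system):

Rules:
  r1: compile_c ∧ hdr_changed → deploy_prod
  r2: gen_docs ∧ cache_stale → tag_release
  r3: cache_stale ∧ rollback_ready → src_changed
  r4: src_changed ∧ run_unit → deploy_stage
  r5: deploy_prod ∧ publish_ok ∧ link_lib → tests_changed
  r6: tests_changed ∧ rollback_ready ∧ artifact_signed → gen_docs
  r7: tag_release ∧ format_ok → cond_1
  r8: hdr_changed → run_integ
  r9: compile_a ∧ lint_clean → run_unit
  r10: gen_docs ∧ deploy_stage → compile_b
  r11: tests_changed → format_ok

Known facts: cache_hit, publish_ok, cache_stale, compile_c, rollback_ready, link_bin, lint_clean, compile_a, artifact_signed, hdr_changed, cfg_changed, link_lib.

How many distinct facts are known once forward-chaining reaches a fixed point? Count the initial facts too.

23

Round 1: r1 [compile_c ∧ hdr_changed → deploy_prod]; r3 [cache_stale ∧ rollback_ready → src_changed]; r8 [hdr_changed → run_integ]; r9 [compile_a ∧ lint_clean → run_unit]. New: deploy_prod, src_changed, run_integ, run_unit.
Round 2: r4 [src_changed ∧ run_unit → deploy_stage]; r5 [deploy_prod ∧ publish_ok ∧ link_lib → tests_changed]. New: deploy_stage, tests_changed.
Round 3: r6 [tests_changed ∧ rollback_ready ∧ artifact_signed → gen_docs]; r11 [tests_changed → format_ok]. New: gen_docs, format_ok.
Round 4: r2 [gen_docs ∧ cache_stale → tag_release]; r10 [gen_docs ∧ deploy_stage → compile_b]. New: tag_release, compile_b.
Round 5: r7 [tag_release ∧ format_ok → cond_1]. New: cond_1.
Closure: {artifact_signed, cache_hit, cache_stale, cfg_changed, compile_a, compile_b, compile_c, cond_1, deploy_prod, deploy_stage, format_ok, gen_docs, hdr_changed, link_bin, link_lib, lint_clean, publish_ok, rollback_ready, run_integ, run_unit, src_changed, tag_release, tests_changed} — 23 facts.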